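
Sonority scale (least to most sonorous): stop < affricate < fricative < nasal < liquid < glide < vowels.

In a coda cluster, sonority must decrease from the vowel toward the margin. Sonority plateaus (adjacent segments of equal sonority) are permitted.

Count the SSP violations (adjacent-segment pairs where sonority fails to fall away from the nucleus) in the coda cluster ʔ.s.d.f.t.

2

/ʔ/ is a stop (sonority 1).
/s/ is a fricative (sonority 3).
/d/ is a stop (sonority 1).
/f/ is a fricative (sonority 3).
/t/ is a stop (sonority 1).
/ʔ/→/s/: 1→3 (does not fall) — violation.
/s/→/d/: 3→1 (falls) — ok.
/d/→/f/: 1→3 (does not fall) — violation.
/f/→/t/: 3→1 (falls) — ok.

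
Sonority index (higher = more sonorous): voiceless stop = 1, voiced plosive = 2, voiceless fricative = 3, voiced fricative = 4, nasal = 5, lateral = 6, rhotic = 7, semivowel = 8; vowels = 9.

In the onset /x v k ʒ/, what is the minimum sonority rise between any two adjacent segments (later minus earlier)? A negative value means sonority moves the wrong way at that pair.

-3

/x/ — voiceless fricative, sonority 3.
/v/ — voiced fricative, sonority 4.
/k/ — voiceless stop, sonority 1.
/ʒ/ — voiced fricative, sonority 4.
/x/→/v/: change +1.
/v/→/k/: change -3.
/k/→/ʒ/: change +3.
Minimum = -3.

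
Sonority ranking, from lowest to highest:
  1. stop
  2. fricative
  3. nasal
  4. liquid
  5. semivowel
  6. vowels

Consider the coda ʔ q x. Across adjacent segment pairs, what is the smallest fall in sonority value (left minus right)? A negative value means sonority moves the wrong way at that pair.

-1

/ʔ/ — stop, sonority 1.
/q/ — stop, sonority 1.
/x/ — fricative, sonority 2.
/ʔ/→/q/: change +0.
/q/→/x/: change -1.
Minimum = -1.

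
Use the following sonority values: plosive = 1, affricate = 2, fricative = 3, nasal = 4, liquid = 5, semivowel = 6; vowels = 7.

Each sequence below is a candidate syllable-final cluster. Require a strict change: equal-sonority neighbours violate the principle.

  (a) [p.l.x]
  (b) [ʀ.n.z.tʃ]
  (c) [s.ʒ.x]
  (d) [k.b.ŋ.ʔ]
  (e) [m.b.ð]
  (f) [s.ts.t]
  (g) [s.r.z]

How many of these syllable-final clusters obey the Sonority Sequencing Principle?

(a) 1-5-3 → violates
(b) 5-4-3-2 → obeys
(c) 3-3-3 → violates
(d) 1-1-4-1 → violates
(e) 4-1-3 → violates
(f) 3-2-1 → obeys
(g) 3-5-3 → violates

2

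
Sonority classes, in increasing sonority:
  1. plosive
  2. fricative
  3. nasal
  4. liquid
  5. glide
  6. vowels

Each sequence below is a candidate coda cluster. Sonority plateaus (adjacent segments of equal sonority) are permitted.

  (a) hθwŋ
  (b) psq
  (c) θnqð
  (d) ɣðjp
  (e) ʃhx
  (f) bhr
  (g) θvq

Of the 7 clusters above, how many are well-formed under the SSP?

(a) hθwŋ: profile 2-2-5-3 — violates.
(b) psq: profile 1-2-1 — violates.
(c) θnqð: profile 2-3-1-2 — violates.
(d) ɣðjp: profile 2-2-5-1 — violates.
(e) ʃhx: profile 2-2-2 — obeys.
(f) bhr: profile 1-2-4 — violates.
(g) θvq: profile 2-2-1 — obeys.

2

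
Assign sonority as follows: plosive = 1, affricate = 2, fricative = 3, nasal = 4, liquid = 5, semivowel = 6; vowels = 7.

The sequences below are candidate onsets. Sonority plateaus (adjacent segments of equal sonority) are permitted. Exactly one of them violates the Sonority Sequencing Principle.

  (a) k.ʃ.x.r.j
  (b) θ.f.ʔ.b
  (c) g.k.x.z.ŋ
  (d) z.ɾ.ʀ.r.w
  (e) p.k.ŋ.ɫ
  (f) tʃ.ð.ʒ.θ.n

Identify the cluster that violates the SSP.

b

(a) 1-3-3-5-6 → obeys
(b) 3-3-1-1 → violates
(c) 1-1-3-3-4 → obeys
(d) 3-5-5-5-6 → obeys
(e) 1-1-4-5 → obeys
(f) 2-3-3-3-4 → obeys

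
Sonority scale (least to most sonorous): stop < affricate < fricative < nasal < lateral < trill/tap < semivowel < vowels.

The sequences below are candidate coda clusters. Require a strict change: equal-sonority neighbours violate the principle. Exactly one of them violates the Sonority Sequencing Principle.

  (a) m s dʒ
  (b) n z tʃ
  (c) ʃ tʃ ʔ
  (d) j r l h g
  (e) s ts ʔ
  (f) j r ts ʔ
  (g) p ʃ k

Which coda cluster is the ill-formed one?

g

(a) sonority 4-3-2: well-formed.
(b) sonority 4-3-2: well-formed.
(c) sonority 3-2-1: well-formed.
(d) sonority 7-6-5-3-1: well-formed.
(e) sonority 3-2-1: well-formed.
(f) sonority 7-6-2-1: well-formed.
(g) sonority 1-3-1: ill-formed.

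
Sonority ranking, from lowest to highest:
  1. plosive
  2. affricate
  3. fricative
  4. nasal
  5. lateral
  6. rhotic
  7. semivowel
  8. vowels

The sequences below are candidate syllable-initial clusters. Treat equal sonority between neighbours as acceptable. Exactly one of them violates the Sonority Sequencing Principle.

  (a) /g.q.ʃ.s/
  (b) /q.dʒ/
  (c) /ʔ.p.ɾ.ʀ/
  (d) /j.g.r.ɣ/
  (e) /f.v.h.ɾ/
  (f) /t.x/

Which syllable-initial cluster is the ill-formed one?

d

(a) sonority 1-1-3-3: well-formed.
(b) sonority 1-2: well-formed.
(c) sonority 1-1-6-6: well-formed.
(d) sonority 7-1-6-3: ill-formed.
(e) sonority 3-3-3-6: well-formed.
(f) sonority 1-3: well-formed.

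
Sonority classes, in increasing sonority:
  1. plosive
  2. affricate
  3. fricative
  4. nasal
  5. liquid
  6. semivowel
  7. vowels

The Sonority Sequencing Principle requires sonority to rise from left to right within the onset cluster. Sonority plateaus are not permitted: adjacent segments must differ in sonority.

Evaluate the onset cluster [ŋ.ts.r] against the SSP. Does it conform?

/ŋ/ — nasal, sonority 4.
/ts/ — affricate, sonority 2.
/r/ — liquid, sonority 5.
The profile is 4-2-5. Between /ŋ/ (4) and /ts/ (2) sonority does not rise, so the cluster violates the SSP.

no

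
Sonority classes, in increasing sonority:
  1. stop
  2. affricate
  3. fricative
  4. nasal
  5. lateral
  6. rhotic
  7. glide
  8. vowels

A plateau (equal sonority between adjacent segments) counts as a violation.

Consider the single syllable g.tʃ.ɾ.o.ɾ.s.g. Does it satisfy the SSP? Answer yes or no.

yes

Onset: /g/ is a stop (sonority 1), /tʃ/ is an affricate (sonority 2), /ɾ/ is a rhotic (sonority 6); then the nucleus /o/ (sonority 8).
Onset profile 1-2-6-8 — rises to the nucleus.
Coda: /ɾ/ is a rhotic (sonority 6), /s/ is a fricative (sonority 3), /g/ is a stop (sonority 1).
Coda profile 8-6-3-1 — falls from the nucleus.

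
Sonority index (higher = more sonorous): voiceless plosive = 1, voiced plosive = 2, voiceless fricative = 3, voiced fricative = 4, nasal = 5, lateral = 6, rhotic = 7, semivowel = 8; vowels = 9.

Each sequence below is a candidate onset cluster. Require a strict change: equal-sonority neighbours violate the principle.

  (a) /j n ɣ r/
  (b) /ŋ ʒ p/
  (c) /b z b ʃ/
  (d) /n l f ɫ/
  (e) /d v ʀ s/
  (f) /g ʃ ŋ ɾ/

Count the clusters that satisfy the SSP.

1

(a) 8-5-4-7 → violates
(b) 5-4-1 → violates
(c) 2-4-2-3 → violates
(d) 5-6-3-6 → violates
(e) 2-4-7-3 → violates
(f) 2-3-5-7 → obeys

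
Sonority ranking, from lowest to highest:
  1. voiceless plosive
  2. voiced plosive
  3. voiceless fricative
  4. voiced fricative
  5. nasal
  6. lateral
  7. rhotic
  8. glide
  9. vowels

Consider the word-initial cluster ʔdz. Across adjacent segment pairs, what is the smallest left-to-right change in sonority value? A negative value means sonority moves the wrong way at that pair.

/ʔ/ is a voiceless plosive (sonority 1).
/d/ is a voiced plosive (sonority 2).
/z/ is a voiced fricative (sonority 4).
/ʔ/→/d/: change +1.
/d/→/z/: change +2.
Minimum = 1.

1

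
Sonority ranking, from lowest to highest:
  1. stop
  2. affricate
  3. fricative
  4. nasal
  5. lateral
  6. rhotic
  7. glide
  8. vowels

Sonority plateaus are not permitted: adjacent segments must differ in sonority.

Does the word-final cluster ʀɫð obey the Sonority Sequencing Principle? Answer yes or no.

yes

/ʀ/: rhotic = 6.
/ɫ/: lateral = 5.
/ð/: fricative = 3.
The profile 6-5-3 strictly falls, so the word-final cluster satisfies the SSP.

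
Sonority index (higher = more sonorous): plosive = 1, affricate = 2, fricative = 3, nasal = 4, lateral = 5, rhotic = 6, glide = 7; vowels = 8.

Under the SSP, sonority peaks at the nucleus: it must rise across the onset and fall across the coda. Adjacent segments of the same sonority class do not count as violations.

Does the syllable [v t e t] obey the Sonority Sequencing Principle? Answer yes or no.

no

Onset: /v/ is a fricative (sonority 3), /t/ is a plosive (sonority 1); then the nucleus /e/ (sonority 8).
Onset profile 3-1-8 — does not rise throughout.
Coda: /t/ is a plosive (sonority 1).
Coda profile 8-1 — falls from the nucleus.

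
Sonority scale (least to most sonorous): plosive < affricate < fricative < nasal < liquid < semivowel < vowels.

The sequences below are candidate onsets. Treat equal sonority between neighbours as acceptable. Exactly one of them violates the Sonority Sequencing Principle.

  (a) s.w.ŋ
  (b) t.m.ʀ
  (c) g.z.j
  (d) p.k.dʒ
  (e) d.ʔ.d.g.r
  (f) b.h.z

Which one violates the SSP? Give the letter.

(a) s.w.ŋ: profile 3-6-4 — violates.
(b) t.m.ʀ: profile 1-4-5 — obeys.
(c) g.z.j: profile 1-3-6 — obeys.
(d) p.k.dʒ: profile 1-1-2 — obeys.
(e) d.ʔ.d.g.r: profile 1-1-1-1-5 — obeys.
(f) b.h.z: profile 1-3-3 — obeys.

a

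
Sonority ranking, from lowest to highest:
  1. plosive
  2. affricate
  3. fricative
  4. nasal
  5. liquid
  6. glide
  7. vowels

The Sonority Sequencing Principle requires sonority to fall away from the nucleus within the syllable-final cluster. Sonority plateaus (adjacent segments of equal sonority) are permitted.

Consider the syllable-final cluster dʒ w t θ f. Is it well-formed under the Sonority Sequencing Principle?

no

/dʒ/: affricate = 2.
/w/: glide = 6.
/t/: plosive = 1.
/θ/: fricative = 3.
/f/: fricative = 3.
The profile is 2-6-1-3-3. Between /dʒ/ (2) and /w/ (6) sonority does not fall, so the cluster violates the SSP.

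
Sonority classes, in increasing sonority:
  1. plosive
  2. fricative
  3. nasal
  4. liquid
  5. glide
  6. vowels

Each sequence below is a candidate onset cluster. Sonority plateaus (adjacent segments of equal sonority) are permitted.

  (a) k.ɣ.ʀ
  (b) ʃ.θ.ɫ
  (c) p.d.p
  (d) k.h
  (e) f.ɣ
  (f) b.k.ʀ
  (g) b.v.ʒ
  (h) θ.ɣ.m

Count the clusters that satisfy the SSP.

8

(a) k.ɣ.ʀ: profile 1-2-4 — obeys.
(b) ʃ.θ.ɫ: profile 2-2-4 — obeys.
(c) p.d.p: profile 1-1-1 — obeys.
(d) k.h: profile 1-2 — obeys.
(e) f.ɣ: profile 2-2 — obeys.
(f) b.k.ʀ: profile 1-1-4 — obeys.
(g) b.v.ʒ: profile 1-2-2 — obeys.
(h) θ.ɣ.m: profile 2-2-3 — obeys.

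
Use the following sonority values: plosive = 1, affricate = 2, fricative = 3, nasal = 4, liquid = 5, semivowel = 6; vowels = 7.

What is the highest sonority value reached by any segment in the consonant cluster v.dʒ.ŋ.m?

/v/ is a fricative (sonority 3).
/dʒ/ is an affricate (sonority 2).
/ŋ/ is a nasal (sonority 4).
/m/ is a nasal (sonority 4).
The maximum is 4.

4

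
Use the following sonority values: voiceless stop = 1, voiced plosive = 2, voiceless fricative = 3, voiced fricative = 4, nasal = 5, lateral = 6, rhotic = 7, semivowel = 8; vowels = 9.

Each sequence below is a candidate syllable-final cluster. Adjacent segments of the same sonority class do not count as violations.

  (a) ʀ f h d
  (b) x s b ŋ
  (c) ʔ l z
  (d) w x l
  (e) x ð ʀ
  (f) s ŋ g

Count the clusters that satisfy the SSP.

1

(a) ʀ f h d: profile 7-3-3-2 — obeys.
(b) x s b ŋ: profile 3-3-2-5 — violates.
(c) ʔ l z: profile 1-6-4 — violates.
(d) w x l: profile 8-3-6 — violates.
(e) x ð ʀ: profile 3-4-7 — violates.
(f) s ŋ g: profile 3-5-2 — violates.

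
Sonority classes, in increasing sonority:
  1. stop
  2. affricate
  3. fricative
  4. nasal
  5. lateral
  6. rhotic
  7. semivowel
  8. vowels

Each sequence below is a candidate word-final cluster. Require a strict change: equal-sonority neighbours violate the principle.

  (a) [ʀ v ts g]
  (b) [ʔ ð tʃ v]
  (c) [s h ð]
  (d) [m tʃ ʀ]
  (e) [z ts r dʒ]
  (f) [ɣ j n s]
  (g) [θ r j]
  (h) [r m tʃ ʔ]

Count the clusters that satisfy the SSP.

2

(a) 6-3-2-1 → obeys
(b) 1-3-2-3 → violates
(c) 3-3-3 → violates
(d) 4-2-6 → violates
(e) 3-2-6-2 → violates
(f) 3-7-4-3 → violates
(g) 3-6-7 → violates
(h) 6-4-2-1 → obeys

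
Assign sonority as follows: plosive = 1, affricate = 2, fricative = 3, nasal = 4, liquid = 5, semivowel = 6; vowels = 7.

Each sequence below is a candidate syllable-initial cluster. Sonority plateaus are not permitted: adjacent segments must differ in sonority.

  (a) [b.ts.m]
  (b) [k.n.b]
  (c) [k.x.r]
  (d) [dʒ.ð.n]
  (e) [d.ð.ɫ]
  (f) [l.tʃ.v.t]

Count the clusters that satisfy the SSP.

(a) [b.ts.m]: profile 1-2-4 — obeys.
(b) [k.n.b]: profile 1-4-1 — violates.
(c) [k.x.r]: profile 1-3-5 — obeys.
(d) [dʒ.ð.n]: profile 2-3-4 — obeys.
(e) [d.ð.ɫ]: profile 1-3-5 — obeys.
(f) [l.tʃ.v.t]: profile 5-2-3-1 — violates.

4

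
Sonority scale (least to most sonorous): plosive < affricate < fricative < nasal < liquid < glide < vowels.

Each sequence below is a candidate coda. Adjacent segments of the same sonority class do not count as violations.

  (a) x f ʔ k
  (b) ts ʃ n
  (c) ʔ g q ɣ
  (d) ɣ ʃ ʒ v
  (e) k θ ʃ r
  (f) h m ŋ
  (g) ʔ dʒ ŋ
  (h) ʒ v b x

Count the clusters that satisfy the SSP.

2

(a) 3-3-1-1 → obeys
(b) 2-3-4 → violates
(c) 1-1-1-3 → violates
(d) 3-3-3-3 → obeys
(e) 1-3-3-5 → violates
(f) 3-4-4 → violates
(g) 1-2-4 → violates
(h) 3-3-1-3 → violates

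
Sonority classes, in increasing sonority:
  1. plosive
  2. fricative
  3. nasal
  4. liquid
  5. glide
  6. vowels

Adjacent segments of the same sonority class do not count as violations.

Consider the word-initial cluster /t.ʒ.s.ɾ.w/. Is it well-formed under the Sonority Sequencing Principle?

/t/ is a plosive (sonority 1).
/ʒ/ is a fricative (sonority 2).
/s/ is a fricative (sonority 2).
/ɾ/ is a liquid (sonority 4).
/w/ is a glide (sonority 5).
The profile 1-2-2-4-5 is non-decreasing (plateaus allowed), so the word-initial cluster satisfies the SSP.

yes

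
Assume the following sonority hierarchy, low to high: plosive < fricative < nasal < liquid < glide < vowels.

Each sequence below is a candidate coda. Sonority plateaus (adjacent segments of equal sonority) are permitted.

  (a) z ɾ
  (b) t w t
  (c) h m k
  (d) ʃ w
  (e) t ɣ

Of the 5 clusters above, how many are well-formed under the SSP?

(a) z ɾ: profile 2-4 — violates.
(b) t w t: profile 1-5-1 — violates.
(c) h m k: profile 2-3-1 — violates.
(d) ʃ w: profile 2-5 — violates.
(e) t ɣ: profile 1-2 — violates.

0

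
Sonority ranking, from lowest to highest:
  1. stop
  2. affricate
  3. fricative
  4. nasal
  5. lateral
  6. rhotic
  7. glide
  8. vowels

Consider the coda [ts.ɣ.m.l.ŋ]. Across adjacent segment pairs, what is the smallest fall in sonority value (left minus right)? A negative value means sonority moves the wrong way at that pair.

/ts/ — affricate, sonority 2.
/ɣ/ — fricative, sonority 3.
/m/ — nasal, sonority 4.
/l/ — lateral, sonority 5.
/ŋ/ — nasal, sonority 4.
/ts/→/ɣ/: change -1.
/ɣ/→/m/: change -1.
/m/→/l/: change -1.
/l/→/ŋ/: change +1.
Minimum = -1.

-1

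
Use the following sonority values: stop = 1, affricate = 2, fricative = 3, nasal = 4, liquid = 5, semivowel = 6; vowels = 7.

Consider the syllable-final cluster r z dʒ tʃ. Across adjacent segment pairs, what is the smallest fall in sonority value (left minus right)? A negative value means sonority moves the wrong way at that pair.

/r/ — liquid, sonority 5.
/z/ — fricative, sonority 3.
/dʒ/ — affricate, sonority 2.
/tʃ/ — affricate, sonority 2.
/r/→/z/: change +2.
/z/→/dʒ/: change +1.
/dʒ/→/tʃ/: change +0.
Minimum = 0.

0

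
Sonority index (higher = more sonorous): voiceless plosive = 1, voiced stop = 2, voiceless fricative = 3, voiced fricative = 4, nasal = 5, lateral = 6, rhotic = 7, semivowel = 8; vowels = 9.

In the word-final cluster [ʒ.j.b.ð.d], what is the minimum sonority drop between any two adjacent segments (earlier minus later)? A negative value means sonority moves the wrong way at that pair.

-4

/ʒ/: voiced fricative = 4.
/j/: semivowel = 8.
/b/: voiced stop = 2.
/ð/: voiced fricative = 4.
/d/: voiced stop = 2.
/ʒ/→/j/: change -4.
/j/→/b/: change +6.
/b/→/ð/: change -2.
/ð/→/d/: change +2.
Minimum = -4.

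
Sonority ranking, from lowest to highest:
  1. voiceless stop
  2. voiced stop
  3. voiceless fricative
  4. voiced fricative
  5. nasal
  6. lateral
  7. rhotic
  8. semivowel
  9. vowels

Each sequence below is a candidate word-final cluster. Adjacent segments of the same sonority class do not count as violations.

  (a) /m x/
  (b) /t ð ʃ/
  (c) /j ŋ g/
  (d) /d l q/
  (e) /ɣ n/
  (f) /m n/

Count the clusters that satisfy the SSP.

(a) /m x/: profile 5-3 — obeys.
(b) /t ð ʃ/: profile 1-4-3 — violates.
(c) /j ŋ g/: profile 8-5-2 — obeys.
(d) /d l q/: profile 2-6-1 — violates.
(e) /ɣ n/: profile 4-5 — violates.
(f) /m n/: profile 5-5 — obeys.

3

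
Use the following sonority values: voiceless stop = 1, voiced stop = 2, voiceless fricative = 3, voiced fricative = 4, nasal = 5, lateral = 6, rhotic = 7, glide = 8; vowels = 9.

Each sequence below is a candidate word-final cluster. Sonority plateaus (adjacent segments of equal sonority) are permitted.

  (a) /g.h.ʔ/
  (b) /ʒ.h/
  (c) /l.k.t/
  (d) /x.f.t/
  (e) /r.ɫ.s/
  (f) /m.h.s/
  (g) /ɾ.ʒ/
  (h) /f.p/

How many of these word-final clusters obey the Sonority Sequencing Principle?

(a) sonority 2-3-1: ill-formed.
(b) sonority 4-3: well-formed.
(c) sonority 6-1-1: well-formed.
(d) sonority 3-3-1: well-formed.
(e) sonority 7-6-3: well-formed.
(f) sonority 5-3-3: well-formed.
(g) sonority 7-4: well-formed.
(h) sonority 3-1: well-formed.

7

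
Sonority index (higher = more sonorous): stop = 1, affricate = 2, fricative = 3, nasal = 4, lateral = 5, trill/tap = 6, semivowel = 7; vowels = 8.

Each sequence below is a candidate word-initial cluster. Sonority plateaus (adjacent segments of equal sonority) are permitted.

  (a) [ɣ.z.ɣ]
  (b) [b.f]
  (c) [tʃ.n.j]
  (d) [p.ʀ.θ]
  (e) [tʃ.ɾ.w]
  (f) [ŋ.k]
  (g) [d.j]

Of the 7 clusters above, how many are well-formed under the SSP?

(a) 3-3-3 → obeys
(b) 1-3 → obeys
(c) 2-4-7 → obeys
(d) 1-6-3 → violates
(e) 2-6-7 → obeys
(f) 4-1 → violates
(g) 1-7 → obeys

5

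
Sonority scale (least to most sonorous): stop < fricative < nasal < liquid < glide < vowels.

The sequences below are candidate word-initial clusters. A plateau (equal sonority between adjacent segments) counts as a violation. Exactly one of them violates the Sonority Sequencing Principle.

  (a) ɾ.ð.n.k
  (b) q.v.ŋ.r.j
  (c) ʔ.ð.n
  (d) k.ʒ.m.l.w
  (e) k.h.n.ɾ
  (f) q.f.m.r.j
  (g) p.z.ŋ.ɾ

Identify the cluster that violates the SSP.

a

(a) 4-2-3-1 → violates
(b) 1-2-3-4-5 → obeys
(c) 1-2-3 → obeys
(d) 1-2-3-4-5 → obeys
(e) 1-2-3-4 → obeys
(f) 1-2-3-4-5 → obeys
(g) 1-2-3-4 → obeys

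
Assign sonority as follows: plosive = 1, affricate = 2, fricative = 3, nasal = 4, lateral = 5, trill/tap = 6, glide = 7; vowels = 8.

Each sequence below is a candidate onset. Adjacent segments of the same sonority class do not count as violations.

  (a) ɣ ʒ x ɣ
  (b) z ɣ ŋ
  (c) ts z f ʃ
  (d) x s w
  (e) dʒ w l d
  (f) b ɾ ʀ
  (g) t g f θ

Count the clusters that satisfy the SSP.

(a) sonority 3-3-3-3: well-formed.
(b) sonority 3-3-4: well-formed.
(c) sonority 2-3-3-3: well-formed.
(d) sonority 3-3-7: well-formed.
(e) sonority 2-7-5-1: ill-formed.
(f) sonority 1-6-6: well-formed.
(g) sonority 1-1-3-3: well-formed.

6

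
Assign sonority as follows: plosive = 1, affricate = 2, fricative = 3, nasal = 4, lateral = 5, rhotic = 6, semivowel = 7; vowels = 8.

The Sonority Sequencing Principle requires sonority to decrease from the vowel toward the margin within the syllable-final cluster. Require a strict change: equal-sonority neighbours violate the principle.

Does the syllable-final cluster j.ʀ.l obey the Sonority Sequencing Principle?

yes

/j/: semivowel = 7.
/ʀ/: rhotic = 6.
/l/: lateral = 5.
The profile 7-6-5 strictly falls, so the syllable-final cluster satisfies the SSP.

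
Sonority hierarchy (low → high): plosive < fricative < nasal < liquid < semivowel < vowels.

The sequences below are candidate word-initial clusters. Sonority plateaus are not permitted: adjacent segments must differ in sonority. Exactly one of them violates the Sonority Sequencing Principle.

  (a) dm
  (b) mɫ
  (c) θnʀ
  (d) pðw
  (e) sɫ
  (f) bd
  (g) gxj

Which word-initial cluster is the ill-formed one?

(a) sonority 1-3: well-formed.
(b) sonority 3-4: well-formed.
(c) sonority 2-3-4: well-formed.
(d) sonority 1-2-5: well-formed.
(e) sonority 2-4: well-formed.
(f) sonority 1-1: ill-formed.
(g) sonority 1-2-5: well-formed.

f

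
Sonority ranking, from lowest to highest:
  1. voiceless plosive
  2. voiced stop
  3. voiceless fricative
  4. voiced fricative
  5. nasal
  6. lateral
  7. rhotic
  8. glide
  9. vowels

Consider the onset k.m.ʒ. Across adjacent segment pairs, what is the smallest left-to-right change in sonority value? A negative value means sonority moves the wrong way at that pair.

-1

/k/ — voiceless plosive, sonority 1.
/m/ — nasal, sonority 5.
/ʒ/ — voiced fricative, sonority 4.
/k/→/m/: change +4.
/m/→/ʒ/: change -1.
Minimum = -1.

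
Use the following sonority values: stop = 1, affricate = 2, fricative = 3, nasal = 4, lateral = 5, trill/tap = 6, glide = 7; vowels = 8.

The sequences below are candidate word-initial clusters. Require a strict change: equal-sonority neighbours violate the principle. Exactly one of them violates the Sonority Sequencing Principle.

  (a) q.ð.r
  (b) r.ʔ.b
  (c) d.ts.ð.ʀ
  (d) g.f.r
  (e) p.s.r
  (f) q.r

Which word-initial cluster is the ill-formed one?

b

(a) sonority 1-3-6: well-formed.
(b) sonority 6-1-1: ill-formed.
(c) sonority 1-2-3-6: well-formed.
(d) sonority 1-3-6: well-formed.
(e) sonority 1-3-6: well-formed.
(f) sonority 1-6: well-formed.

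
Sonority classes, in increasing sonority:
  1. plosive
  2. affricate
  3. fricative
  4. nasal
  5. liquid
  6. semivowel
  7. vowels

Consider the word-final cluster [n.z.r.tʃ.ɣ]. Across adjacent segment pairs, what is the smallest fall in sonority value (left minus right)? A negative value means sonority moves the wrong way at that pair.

/n/ is a nasal (sonority 4).
/z/ is a fricative (sonority 3).
/r/ is a liquid (sonority 5).
/tʃ/ is an affricate (sonority 2).
/ɣ/ is a fricative (sonority 3).
/n/→/z/: change +1.
/z/→/r/: change -2.
/r/→/tʃ/: change +3.
/tʃ/→/ɣ/: change -1.
Minimum = -2.

-2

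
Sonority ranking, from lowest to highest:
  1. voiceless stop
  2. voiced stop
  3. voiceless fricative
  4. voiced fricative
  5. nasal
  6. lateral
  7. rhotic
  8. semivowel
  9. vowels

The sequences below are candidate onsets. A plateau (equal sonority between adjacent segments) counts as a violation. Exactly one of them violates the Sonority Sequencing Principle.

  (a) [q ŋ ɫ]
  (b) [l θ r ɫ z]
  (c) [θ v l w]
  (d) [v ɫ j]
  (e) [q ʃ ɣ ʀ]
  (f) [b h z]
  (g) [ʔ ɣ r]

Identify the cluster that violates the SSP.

(a) [q ŋ ɫ]: profile 1-5-6 — obeys.
(b) [l θ r ɫ z]: profile 6-3-7-6-4 — violates.
(c) [θ v l w]: profile 3-4-6-8 — obeys.
(d) [v ɫ j]: profile 4-6-8 — obeys.
(e) [q ʃ ɣ ʀ]: profile 1-3-4-7 — obeys.
(f) [b h z]: profile 2-3-4 — obeys.
(g) [ʔ ɣ r]: profile 1-4-7 — obeys.

b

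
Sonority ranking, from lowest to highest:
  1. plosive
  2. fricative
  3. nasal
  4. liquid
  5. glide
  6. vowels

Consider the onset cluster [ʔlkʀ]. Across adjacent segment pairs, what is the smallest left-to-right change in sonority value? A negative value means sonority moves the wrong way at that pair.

-3

/ʔ/ — plosive, sonority 1.
/l/ — liquid, sonority 4.
/k/ — plosive, sonority 1.
/ʀ/ — liquid, sonority 4.
/ʔ/→/l/: change +3.
/l/→/k/: change -3.
/k/→/ʀ/: change +3.
Minimum = -3.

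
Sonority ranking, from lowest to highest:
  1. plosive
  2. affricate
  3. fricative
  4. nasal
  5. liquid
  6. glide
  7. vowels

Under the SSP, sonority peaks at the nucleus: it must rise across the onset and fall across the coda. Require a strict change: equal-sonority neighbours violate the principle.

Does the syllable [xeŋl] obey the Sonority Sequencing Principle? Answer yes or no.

Onset: /x/ is a fricative (sonority 3); then the nucleus /e/ (sonority 7).
Onset profile 3-7 — rises to the nucleus.
Coda: /ŋ/ is a nasal (sonority 4), /l/ is a liquid (sonority 5).
Coda profile 7-4-5 — does not strictly fall throughout.

no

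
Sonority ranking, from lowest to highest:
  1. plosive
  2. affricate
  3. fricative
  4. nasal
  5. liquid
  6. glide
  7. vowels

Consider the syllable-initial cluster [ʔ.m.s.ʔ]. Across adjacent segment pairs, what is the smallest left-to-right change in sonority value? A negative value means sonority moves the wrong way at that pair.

-2

/ʔ/: plosive = 1.
/m/: nasal = 4.
/s/: fricative = 3.
/ʔ/: plosive = 1.
/ʔ/→/m/: change +3.
/m/→/s/: change -1.
/s/→/ʔ/: change -2.
Minimum = -2.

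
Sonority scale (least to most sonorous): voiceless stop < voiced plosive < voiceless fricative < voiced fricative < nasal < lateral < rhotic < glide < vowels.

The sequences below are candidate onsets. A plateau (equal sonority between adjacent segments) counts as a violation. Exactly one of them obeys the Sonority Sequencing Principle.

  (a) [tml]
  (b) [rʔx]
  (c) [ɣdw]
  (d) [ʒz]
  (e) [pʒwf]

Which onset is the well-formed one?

(a) [tml]: profile 1-5-6 — obeys.
(b) [rʔx]: profile 7-1-3 — violates.
(c) [ɣdw]: profile 4-2-8 — violates.
(d) [ʒz]: profile 4-4 — violates.
(e) [pʒwf]: profile 1-4-8-3 — violates.

a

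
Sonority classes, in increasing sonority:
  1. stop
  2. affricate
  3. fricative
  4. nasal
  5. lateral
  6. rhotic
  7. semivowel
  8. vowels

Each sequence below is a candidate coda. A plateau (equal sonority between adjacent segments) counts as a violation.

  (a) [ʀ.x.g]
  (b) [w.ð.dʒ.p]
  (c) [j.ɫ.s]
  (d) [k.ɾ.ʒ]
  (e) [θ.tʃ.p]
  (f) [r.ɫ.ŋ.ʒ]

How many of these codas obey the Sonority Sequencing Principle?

5

(a) 6-3-1 → obeys
(b) 7-3-2-1 → obeys
(c) 7-5-3 → obeys
(d) 1-6-3 → violates
(e) 3-2-1 → obeys
(f) 6-5-4-3 → obeys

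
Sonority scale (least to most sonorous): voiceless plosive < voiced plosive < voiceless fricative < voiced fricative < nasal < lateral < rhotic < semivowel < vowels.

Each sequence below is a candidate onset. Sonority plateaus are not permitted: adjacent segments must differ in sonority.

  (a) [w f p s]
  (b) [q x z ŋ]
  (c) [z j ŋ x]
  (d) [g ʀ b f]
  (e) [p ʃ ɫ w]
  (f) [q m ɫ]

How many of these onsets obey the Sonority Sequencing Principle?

3

(a) sonority 8-3-1-3: ill-formed.
(b) sonority 1-3-4-5: well-formed.
(c) sonority 4-8-5-3: ill-formed.
(d) sonority 2-7-2-3: ill-formed.
(e) sonority 1-3-6-8: well-formed.
(f) sonority 1-5-6: well-formed.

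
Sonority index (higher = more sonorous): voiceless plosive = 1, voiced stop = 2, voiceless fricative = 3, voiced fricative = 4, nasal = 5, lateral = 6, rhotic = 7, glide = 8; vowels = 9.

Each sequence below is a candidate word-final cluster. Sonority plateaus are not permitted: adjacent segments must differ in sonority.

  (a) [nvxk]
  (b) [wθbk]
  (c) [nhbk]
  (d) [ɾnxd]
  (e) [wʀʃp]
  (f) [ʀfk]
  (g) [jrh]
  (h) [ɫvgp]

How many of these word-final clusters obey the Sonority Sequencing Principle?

8

(a) sonority 5-4-3-1: well-formed.
(b) sonority 8-3-2-1: well-formed.
(c) sonority 5-3-2-1: well-formed.
(d) sonority 7-5-3-2: well-formed.
(e) sonority 8-7-3-1: well-formed.
(f) sonority 7-3-1: well-formed.
(g) sonority 8-7-3: well-formed.
(h) sonority 6-4-2-1: well-formed.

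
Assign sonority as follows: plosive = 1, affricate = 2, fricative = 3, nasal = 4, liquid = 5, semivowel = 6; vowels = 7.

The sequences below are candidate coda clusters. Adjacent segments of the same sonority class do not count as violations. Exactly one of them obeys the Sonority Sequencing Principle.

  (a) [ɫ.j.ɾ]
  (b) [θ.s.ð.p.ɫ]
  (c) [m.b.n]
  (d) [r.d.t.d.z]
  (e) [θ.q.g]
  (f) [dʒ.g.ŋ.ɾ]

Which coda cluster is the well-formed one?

(a) 5-6-5 → violates
(b) 3-3-3-1-5 → violates
(c) 4-1-4 → violates
(d) 5-1-1-1-3 → violates
(e) 3-1-1 → obeys
(f) 2-1-4-5 → violates

e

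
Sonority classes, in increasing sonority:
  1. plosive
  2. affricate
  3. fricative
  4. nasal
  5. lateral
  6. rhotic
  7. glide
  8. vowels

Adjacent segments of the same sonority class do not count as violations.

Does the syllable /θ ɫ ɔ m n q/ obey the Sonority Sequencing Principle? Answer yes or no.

Onset: /θ/ is a fricative (sonority 3), /ɫ/ is a lateral (sonority 5); then the nucleus /ɔ/ (sonority 8).
Onset profile 3-5-8 — rises to the nucleus.
Coda: /m/ is a nasal (sonority 4), /n/ is a nasal (sonority 4), /q/ is a plosive (sonority 1).
Coda profile 8-4-4-1 — falls from the nucleus.

yes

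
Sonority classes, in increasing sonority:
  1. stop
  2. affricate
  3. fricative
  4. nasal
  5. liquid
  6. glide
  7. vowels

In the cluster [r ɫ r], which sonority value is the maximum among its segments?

5

/r/ — liquid, sonority 5.
/ɫ/ — liquid, sonority 5.
/r/ — liquid, sonority 5.
The maximum is 5.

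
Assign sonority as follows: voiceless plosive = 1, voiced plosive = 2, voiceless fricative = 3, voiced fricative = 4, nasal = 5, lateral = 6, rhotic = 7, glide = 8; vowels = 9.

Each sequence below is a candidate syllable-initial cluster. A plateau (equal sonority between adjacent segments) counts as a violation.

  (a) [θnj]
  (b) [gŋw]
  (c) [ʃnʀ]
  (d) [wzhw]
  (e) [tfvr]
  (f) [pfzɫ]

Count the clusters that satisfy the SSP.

(a) 3-5-8 → obeys
(b) 2-5-8 → obeys
(c) 3-5-7 → obeys
(d) 8-4-3-8 → violates
(e) 1-3-4-7 → obeys
(f) 1-3-4-6 → obeys

5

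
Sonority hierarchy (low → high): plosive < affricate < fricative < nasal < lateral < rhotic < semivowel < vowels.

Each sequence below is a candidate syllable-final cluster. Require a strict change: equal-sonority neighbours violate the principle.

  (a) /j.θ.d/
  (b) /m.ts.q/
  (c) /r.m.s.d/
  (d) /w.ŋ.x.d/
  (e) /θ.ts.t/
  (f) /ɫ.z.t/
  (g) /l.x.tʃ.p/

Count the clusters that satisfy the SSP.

7

(a) /j.θ.d/: profile 7-3-1 — obeys.
(b) /m.ts.q/: profile 4-2-1 — obeys.
(c) /r.m.s.d/: profile 6-4-3-1 — obeys.
(d) /w.ŋ.x.d/: profile 7-4-3-1 — obeys.
(e) /θ.ts.t/: profile 3-2-1 — obeys.
(f) /ɫ.z.t/: profile 5-3-1 — obeys.
(g) /l.x.tʃ.p/: profile 5-3-2-1 — obeys.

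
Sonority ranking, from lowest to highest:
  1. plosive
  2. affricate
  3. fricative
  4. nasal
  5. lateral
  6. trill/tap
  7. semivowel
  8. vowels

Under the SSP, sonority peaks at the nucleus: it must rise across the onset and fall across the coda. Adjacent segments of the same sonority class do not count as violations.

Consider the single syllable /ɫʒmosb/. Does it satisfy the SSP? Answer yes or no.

Onset: /ɫ/ is a lateral (sonority 5), /ʒ/ is a fricative (sonority 3), /m/ is a nasal (sonority 4); then the nucleus /o/ (sonority 8).
Onset profile 5-3-4-8 — does not rise throughout.
Coda: /s/ is a fricative (sonority 3), /b/ is a plosive (sonority 1).
Coda profile 8-3-1 — falls from the nucleus.

no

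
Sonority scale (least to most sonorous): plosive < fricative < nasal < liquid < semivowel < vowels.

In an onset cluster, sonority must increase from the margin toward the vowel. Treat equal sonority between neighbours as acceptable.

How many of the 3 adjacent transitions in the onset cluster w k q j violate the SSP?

1

/w/: semivowel = 5.
/k/: plosive = 1.
/q/: plosive = 1.
/j/: semivowel = 5.
/w/→/k/: 5→1 (does not rise) — violation.
/k/→/q/: 1→1 (plateau, allowed) — ok.
/q/→/j/: 1→5 (rises) — ok.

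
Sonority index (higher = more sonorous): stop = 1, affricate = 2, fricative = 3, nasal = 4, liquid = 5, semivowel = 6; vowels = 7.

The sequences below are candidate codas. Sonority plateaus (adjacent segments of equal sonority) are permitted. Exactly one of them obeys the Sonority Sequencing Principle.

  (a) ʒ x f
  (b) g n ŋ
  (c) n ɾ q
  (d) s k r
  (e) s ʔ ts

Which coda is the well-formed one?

a

(a) 3-3-3 → obeys
(b) 1-4-4 → violates
(c) 4-5-1 → violates
(d) 3-1-5 → violates
(e) 3-1-2 → violates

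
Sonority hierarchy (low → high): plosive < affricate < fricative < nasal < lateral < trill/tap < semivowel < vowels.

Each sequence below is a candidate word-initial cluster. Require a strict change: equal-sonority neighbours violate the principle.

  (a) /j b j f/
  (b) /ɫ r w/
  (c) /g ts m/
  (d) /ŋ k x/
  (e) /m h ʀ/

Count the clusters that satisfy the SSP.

(a) /j b j f/: profile 7-1-7-3 — violates.
(b) /ɫ r w/: profile 5-6-7 — obeys.
(c) /g ts m/: profile 1-2-4 — obeys.
(d) /ŋ k x/: profile 4-1-3 — violates.
(e) /m h ʀ/: profile 4-3-6 — violates.

2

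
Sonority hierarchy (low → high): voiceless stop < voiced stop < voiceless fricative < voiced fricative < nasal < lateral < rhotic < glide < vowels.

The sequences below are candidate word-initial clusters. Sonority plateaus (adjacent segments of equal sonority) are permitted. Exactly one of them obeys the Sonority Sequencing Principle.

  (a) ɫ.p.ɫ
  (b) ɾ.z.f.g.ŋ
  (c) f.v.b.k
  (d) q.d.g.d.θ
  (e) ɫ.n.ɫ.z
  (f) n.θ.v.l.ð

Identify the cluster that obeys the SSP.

d

(a) 6-1-6 → violates
(b) 7-4-3-2-5 → violates
(c) 3-4-2-1 → violates
(d) 1-2-2-2-3 → obeys
(e) 6-5-6-4 → violates
(f) 5-3-4-6-4 → violates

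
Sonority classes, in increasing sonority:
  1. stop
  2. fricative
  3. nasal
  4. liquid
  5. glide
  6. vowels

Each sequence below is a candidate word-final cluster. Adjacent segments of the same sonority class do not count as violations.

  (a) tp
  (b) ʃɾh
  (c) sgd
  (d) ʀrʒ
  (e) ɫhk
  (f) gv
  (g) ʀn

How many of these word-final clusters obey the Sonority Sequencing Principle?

5

(a) 1-1 → obeys
(b) 2-4-2 → violates
(c) 2-1-1 → obeys
(d) 4-4-2 → obeys
(e) 4-2-1 → obeys
(f) 1-2 → violates
(g) 4-3 → obeys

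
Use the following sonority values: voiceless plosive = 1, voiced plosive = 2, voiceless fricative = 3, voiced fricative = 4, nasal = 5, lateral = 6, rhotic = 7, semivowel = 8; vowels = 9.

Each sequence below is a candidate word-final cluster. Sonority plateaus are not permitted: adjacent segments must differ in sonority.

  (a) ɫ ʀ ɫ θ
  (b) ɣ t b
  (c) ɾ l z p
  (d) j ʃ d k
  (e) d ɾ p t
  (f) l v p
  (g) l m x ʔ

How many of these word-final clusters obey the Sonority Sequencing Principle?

4

(a) ɫ ʀ ɫ θ: profile 6-7-6-3 — violates.
(b) ɣ t b: profile 4-1-2 — violates.
(c) ɾ l z p: profile 7-6-4-1 — obeys.
(d) j ʃ d k: profile 8-3-2-1 — obeys.
(e) d ɾ p t: profile 2-7-1-1 — violates.
(f) l v p: profile 6-4-1 — obeys.
(g) l m x ʔ: profile 6-5-3-1 — obeys.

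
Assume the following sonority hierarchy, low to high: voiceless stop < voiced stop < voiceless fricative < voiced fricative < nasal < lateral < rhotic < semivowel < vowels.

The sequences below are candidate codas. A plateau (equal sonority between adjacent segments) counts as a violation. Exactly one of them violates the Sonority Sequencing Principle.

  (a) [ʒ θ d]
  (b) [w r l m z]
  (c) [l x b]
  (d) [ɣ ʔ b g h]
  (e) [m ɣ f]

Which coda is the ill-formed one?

(a) [ʒ θ d]: profile 4-3-2 — obeys.
(b) [w r l m z]: profile 8-7-6-5-4 — obeys.
(c) [l x b]: profile 6-3-2 — obeys.
(d) [ɣ ʔ b g h]: profile 4-1-2-2-3 — violates.
(e) [m ɣ f]: profile 5-4-3 — obeys.

d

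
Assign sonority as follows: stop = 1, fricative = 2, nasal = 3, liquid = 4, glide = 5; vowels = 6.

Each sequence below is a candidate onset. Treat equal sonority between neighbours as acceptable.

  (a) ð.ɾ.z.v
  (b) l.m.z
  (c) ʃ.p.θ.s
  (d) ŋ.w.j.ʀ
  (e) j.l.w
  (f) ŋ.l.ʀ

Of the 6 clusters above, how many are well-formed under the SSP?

1

(a) sonority 2-4-2-2: ill-formed.
(b) sonority 4-3-2: ill-formed.
(c) sonority 2-1-2-2: ill-formed.
(d) sonority 3-5-5-4: ill-formed.
(e) sonority 5-4-5: ill-formed.
(f) sonority 3-4-4: well-formed.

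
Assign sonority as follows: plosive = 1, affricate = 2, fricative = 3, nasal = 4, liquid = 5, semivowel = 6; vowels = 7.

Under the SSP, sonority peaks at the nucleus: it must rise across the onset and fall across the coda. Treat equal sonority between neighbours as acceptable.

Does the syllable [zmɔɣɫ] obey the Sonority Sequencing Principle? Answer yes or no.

Onset: /z/ is a fricative (sonority 3), /m/ is a nasal (sonority 4); then the nucleus /ɔ/ (sonority 7).
Onset profile 3-4-7 — rises to the nucleus.
Coda: /ɣ/ is a fricative (sonority 3), /ɫ/ is a liquid (sonority 5).
Coda profile 7-3-5 — does not fall throughout.

no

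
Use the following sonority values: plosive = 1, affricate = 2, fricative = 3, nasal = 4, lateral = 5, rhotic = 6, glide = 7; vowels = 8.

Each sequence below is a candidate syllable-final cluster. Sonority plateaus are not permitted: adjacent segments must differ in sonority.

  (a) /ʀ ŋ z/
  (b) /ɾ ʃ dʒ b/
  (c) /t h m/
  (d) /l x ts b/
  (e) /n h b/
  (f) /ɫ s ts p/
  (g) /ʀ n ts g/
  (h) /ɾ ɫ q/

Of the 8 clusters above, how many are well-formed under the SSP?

7

(a) sonority 6-4-3: well-formed.
(b) sonority 6-3-2-1: well-formed.
(c) sonority 1-3-4: ill-formed.
(d) sonority 5-3-2-1: well-formed.
(e) sonority 4-3-1: well-formed.
(f) sonority 5-3-2-1: well-formed.
(g) sonority 6-4-2-1: well-formed.
(h) sonority 6-5-1: well-formed.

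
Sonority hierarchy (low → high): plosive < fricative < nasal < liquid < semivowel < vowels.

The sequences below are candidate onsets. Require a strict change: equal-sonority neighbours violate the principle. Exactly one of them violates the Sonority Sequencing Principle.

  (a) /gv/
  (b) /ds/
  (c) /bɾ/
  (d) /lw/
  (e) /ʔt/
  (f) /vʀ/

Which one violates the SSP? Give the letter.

(a) /gv/: profile 1-2 — obeys.
(b) /ds/: profile 1-2 — obeys.
(c) /bɾ/: profile 1-4 — obeys.
(d) /lw/: profile 4-5 — obeys.
(e) /ʔt/: profile 1-1 — violates.
(f) /vʀ/: profile 2-4 — obeys.

e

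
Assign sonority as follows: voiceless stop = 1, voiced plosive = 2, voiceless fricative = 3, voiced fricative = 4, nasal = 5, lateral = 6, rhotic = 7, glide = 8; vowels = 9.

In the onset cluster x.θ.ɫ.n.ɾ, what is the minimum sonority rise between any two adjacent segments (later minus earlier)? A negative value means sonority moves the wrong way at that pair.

/x/ is a voiceless fricative (sonority 3).
/θ/ is a voiceless fricative (sonority 3).
/ɫ/ is a lateral (sonority 6).
/n/ is a nasal (sonority 5).
/ɾ/ is a rhotic (sonority 7).
/x/→/θ/: change +0.
/θ/→/ɫ/: change +3.
/ɫ/→/n/: change -1.
/n/→/ɾ/: change +2.
Minimum = -1.

-1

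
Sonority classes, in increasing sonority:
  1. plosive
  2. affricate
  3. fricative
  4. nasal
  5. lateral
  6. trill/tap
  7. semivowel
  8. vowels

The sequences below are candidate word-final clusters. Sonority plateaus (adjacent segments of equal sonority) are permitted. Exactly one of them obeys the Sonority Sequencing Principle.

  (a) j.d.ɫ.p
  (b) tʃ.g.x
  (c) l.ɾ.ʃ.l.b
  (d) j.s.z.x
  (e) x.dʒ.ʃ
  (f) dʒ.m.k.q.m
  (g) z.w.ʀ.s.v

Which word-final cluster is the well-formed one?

(a) j.d.ɫ.p: profile 7-1-5-1 — violates.
(b) tʃ.g.x: profile 2-1-3 — violates.
(c) l.ɾ.ʃ.l.b: profile 5-6-3-5-1 — violates.
(d) j.s.z.x: profile 7-3-3-3 — obeys.
(e) x.dʒ.ʃ: profile 3-2-3 — violates.
(f) dʒ.m.k.q.m: profile 2-4-1-1-4 — violates.
(g) z.w.ʀ.s.v: profile 3-7-6-3-3 — violates.

d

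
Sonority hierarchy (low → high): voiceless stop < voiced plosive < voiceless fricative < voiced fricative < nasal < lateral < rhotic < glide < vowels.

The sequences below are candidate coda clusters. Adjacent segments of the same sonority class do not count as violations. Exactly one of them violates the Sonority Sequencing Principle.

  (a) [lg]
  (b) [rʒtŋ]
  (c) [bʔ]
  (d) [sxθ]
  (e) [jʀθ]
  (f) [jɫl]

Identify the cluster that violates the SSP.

(a) [lg]: profile 6-2 — obeys.
(b) [rʒtŋ]: profile 7-4-1-5 — violates.
(c) [bʔ]: profile 2-1 — obeys.
(d) [sxθ]: profile 3-3-3 — obeys.
(e) [jʀθ]: profile 8-7-3 — obeys.
(f) [jɫl]: profile 8-6-6 — obeys.

b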